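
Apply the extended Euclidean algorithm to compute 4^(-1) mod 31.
Extended GCD: 4(8) + 31(-1) = 1. So 4^(-1) ≡ 8 (mod 31). Verify: 4 × 8 = 32 ≡ 1 (mod 31)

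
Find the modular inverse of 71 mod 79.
Since 79 is prime, by Fermat 71^(-1) ≡ 71^{77} ≡ 69 (mod 79). Verify: 71 × 69 = 4899 ≡ 1 (mod 79)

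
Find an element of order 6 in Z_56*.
23 has order 6 mod 56 since 23^{6} ≡ 1 (mod 56) and no smaller power works.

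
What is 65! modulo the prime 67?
(66)! = (65)! × (66) ≡ -1 (mod 67). So (65)! ≡ -1 × (66)^(-1) ≡ (-1)×(-1) = 1 (mod 67)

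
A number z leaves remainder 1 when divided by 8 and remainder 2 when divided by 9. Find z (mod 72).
M = 8 × 9 = 72. M₁ = 9, y₁ ≡ 1 (mod 8). M₂ = 8, y₂ ≡ 8 (mod 9). z = 1×9×1 + 2×8×8 ≡ 65 (mod 72)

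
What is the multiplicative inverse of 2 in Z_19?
Since 19 is prime, by Fermat 2^(-1) ≡ 2^{17} ≡ 10 (mod 19). Verify: 2 × 10 = 20 ≡ 1 (mod 19)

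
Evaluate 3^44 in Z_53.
By repeated squaring mod 53: 3^{1}≡3, 3^{2}≡9, 3^{4}≡28, 3^{8}≡42, 3^{16}≡15, 3^{32}≡13. Then 3^{44} = 3^{32+8+4} ≡ 13 × 42 × 28 ≡ 24 mod 53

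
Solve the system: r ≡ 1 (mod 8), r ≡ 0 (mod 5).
M = 8 × 5 = 40. M₁ = 5, y₁ ≡ 5 (mod 8). M₂ = 8, y₂ ≡ 2 (mod 5). r = 1×5×5 + 0×8×2 ≡ 25 (mod 40)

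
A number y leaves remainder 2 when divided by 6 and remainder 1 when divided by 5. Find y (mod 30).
M = 6 × 5 = 30. M₁ = 5, y₁ ≡ 5 (mod 6). M₂ = 6, y₂ ≡ 1 (mod 5). y = 2×5×5 + 1×6×1 ≡ 26 (mod 30)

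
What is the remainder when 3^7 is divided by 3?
By repeated squaring (mod 3): 3^{1}≡0, 3^{2}≡0, 3^{4}≡0. Then 3^{7} = 3^{4+2+1} ≡ 0 × 0 × 0 ≡ 0 (mod 3)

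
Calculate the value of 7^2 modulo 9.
7^{2} = 49 ≡ 4 (mod 9)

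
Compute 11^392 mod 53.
Using Fermat: 11^{52} ≡ 1 mod 53. 392 ≡ 28 mod 52. So 11^{392} ≡ 11^{28} ≡ 15 mod 53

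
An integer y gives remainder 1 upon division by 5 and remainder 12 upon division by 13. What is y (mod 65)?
M = 5 × 13 = 65. M₁ = 13, y₁ ≡ 2 (mod 5). M₂ = 5, y₂ ≡ 8 (mod 13). y = 1×13×2 + 12×5×8 ≡ 51 (mod 65)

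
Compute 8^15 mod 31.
By repeated squaring (mod 31): 8^{1}≡8, 8^{2}≡2, 8^{4}≡4, 8^{8}≡16. Then 8^{15} = 8^{8+4+2+1} ≡ 16 × 4 × 2 × 8 ≡ 1 (mod 31)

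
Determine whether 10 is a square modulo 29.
By Euler's criterion: 10^{14} ≡ 28 (mod 29). Since this equals -1 (≡ 28), 10 is not a QR.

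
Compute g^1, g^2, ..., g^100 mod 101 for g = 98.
98^1, 98^2, ..., 98^{100} mod 101: [98, 9, 74, 81, 60, 22, 35, 97, 12, 65, 7, 80, 63, 13, 62, 16, 53, 43, 73, 84, 51, 49, 55, 37, 91, 30, 11, 68, 99, 6, 83, 54, 40, 82, 57, 31, 8, 77, 72, 87, 42, 76, 75, 78, 69, 96, 15, 56, 34, 100, 3, 92, 27, 20, 41, 79, 66, 4, 89, 36, 94, 21, 38, 88, 39, 85, 48, 58, 28, 17, 50, 52, 46, 64, 10, 71, 90, 33, 2, 95, 18, 47, 61, 19, 44, 70, 93, 24, 29, 14, 59, 25, 26, 23, 32, 5, 86, 45, 67, 1]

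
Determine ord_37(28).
Powers of 28 mod 37: 28^1≡28, 28^2≡7, 28^3≡11, 28^4≡12, 28^5≡3, 28^6≡10, 28^7≡21, 28^8≡33, 28^9≡36, 28^10≡9, 28^11≡30, 28^12≡26, 28^13≡25, 28^14≡34, 28^15≡27, 28^16≡16, 28^17≡4, 28^18≡1. So the order of 28 is 18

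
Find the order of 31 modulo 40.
Powers of 31 mod 40: 31^1≡31, 31^2≡1. ord_40(31) = 2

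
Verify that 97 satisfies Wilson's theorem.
(96)! mod 97 = 96. Since this equals -1 (mod 97), Wilson confirms 97 is prime.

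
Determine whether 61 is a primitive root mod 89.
ord_89(61) divides 88. For each prime q|88: 61^{44}≡88, 61^{8}≡39, none ≡ 1. So 61 has order 88 and is a primitive root mod 89.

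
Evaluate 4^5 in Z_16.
By repeated squaring (mod 16): 4^{1}≡4, 4^{2}≡0, 4^{4}≡0. Then 4^{5} = 4^{4+1} ≡ 0 × 4 ≡ 0 (mod 16)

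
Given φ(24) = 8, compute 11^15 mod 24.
By Euler: 11^{8} ≡ 1 mod 24 since gcd(11, 24) = 1. 15 = 1×8 + 7. So 11^{15} ≡ 11^{7} ≡ 11 mod 24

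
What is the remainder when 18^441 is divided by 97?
Using Fermat: 18^{96} ≡ 1 (mod 97). 441 ≡ 57 (mod 96). So 18^{441} ≡ 18^{57} ≡ 79 (mod 97)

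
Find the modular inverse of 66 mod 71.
Since 71 is prime, by Fermat 66^(-1) ≡ 66^{69} ≡ 14 mod 71. Verify: 66 × 14 = 924 ≡ 1 mod 71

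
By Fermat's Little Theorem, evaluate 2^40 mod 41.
By Fermat's Little Theorem, 2^{40} ≡ 1 (mod 41) since 41 is prime and gcd(2, 41) = 1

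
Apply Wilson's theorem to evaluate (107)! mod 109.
(108)! = (107)! × (108) ≡ -1 mod 109. So (107)! ≡ -1 × (108)^(-1) ≡ (-1)×(-1) = 1 mod 109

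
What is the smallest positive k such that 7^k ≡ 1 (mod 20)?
Powers of 7 mod 20: 7^1≡7, 7^2≡9, 7^3≡3, 7^4≡1. Order = 4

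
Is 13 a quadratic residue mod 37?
By Euler's criterion: 13^{18} ≡ 36 mod 37. Since this equals -1 (≡ 36), 13 is not a QR.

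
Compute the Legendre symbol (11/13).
(11/13) = 11^{6} mod 13 = -1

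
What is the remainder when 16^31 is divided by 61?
By repeated squaring (mod 61): 16^{1}≡16, 16^{2}≡12, 16^{4}≡22, 16^{8}≡57, 16^{16}≡16. Then 16^{31} = 16^{16+8+4+2+1} ≡ 16 × 57 × 22 × 12 × 16 ≡ 16 (mod 61)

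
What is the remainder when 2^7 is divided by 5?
Using Fermat: 2^{4} ≡ 1 (mod 5). 7 ≡ 3 (mod 4). So 2^{7} ≡ 2^{3} ≡ 3 (mod 5)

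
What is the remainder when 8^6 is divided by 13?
By repeated squaring mod 13: 8^{1}≡8, 8^{2}≡12, 8^{4}≡1. Then 8^{6} = 8^{4+2} ≡ 1 × 12 ≡ 12 mod 13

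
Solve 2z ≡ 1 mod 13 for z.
Since 13 is prime, by Fermat 2^(-1) ≡ 2^{11} ≡ 7 mod 13. Verify: 2 × 7 = 14 ≡ 1 mod 13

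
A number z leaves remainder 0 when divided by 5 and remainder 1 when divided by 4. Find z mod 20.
M = 5 × 4 = 20. M₁ = 4, y₁ ≡ 4 mod 5. M₂ = 5, y₂ ≡ 1 mod 4. z = 0×4×4 + 1×5×1 ≡ 5 mod 20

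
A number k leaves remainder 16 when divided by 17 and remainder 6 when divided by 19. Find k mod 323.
M = 17 × 19 = 323. M₁ = 19, y₁ ≡ 9 mod 17. M₂ = 17, y₂ ≡ 9 mod 19. k = 16×19×9 + 6×17×9 ≡ 101 mod 323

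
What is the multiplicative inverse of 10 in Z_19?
Since 19 is prime, by Fermat 10^(-1) ≡ 10^{17} ≡ 2 mod 19. Verify: 10 × 2 = 20 ≡ 1 mod 19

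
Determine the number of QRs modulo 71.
Exactly half the non-zero residues mod a prime are QRs: (71-1)/2 = 35.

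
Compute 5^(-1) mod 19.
Since 19 is prime, by Fermat 5^(-1) ≡ 5^{17} ≡ 4 mod 19. Verify: 5 × 4 = 20 ≡ 1 mod 19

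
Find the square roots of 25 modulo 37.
The square roots of 25 mod 37 are 5 and 32. Verify: 5² = 25 ≡ 25 mod 37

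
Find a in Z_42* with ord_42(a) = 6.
31 has order 6 mod 42 since 31^{6} ≡ 1 (mod 42) and no smaller power works.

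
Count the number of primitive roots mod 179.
A prime p has φ(p-1) primitive roots; here φ(178) = 88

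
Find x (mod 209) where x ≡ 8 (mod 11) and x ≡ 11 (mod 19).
M = 11 × 19 = 209. M₁ = 19, y₁ ≡ 7 (mod 11). M₂ = 11, y₂ ≡ 7 (mod 19). x = 8×19×7 + 11×11×7 ≡ 30 (mod 209)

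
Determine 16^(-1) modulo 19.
Since 19 is prime, by Fermat 16^(-1) ≡ 16^{17} ≡ 6 (mod 19). Verify: 16 × 6 = 96 ≡ 1 (mod 19)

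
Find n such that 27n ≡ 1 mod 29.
Since 29 is prime, by Fermat 27^(-1) ≡ 27^{27} ≡ 14 mod 29. Verify: 27 × 14 = 378 ≡ 1 mod 29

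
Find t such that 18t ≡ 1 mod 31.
Since 31 is prime, by Fermat 18^(-1) ≡ 18^{29} ≡ 19 mod 31. Verify: 18 × 19 = 342 ≡ 1 mod 31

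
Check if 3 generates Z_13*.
3^{3} ≡ 1 (mod 13) and 3 < 12, so ord_13(3) = 3 ≠ 12 and 3 is not a primitive root.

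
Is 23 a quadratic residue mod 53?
By Euler's criterion: 23^{26} ≡ 52 mod 53. Since this equals -1 (≡ 52), 23 is not a QR.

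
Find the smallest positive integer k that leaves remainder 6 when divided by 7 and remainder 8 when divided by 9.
M = 7 × 9 = 63. M₁ = 9, y₁ ≡ 4 (mod 7). M₂ = 7, y₂ ≡ 4 (mod 9). k = 6×9×4 + 8×7×4 ≡ 62 (mod 63)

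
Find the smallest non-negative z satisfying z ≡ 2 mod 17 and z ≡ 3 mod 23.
M = 17 × 23 = 391. M₁ = 23, y₁ ≡ 3 mod 17. M₂ = 17, y₂ ≡ 19 mod 23. z = 2×23×3 + 3×17×19 ≡ 325 mod 391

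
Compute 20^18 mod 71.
By repeated squaring mod 71: 20^{1}≡20, 20^{2}≡45, 20^{4}≡37, 20^{8}≡20, 20^{16}≡45. Then 20^{18} = 20^{16+2} ≡ 45 × 45 ≡ 37 mod 71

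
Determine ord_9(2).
Powers of 2 mod 9: 2^1≡2, 2^2≡4, 2^3≡8, 2^4≡7, 2^5≡5, 2^6≡1. Order = 6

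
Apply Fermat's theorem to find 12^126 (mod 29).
By Fermat: 12^{28} ≡ 1 (mod 29). 126 = 4×28 + 14. So 12^{126} ≡ 12^{14} ≡ 28 (mod 29)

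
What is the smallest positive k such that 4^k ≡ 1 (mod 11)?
Powers of 4 mod 11: 4^1≡4, 4^2≡5, 4^3≡9, 4^4≡3, 4^5≡1. So the order of 4 is 5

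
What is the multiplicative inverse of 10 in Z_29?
Since 29 is prime, by Fermat 10^(-1) ≡ 10^{27} ≡ 3 mod 29. Verify: 10 × 3 = 30 ≡ 1 mod 29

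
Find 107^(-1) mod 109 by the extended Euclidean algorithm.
Extended GCD: 107(54) + 109(-53) = 1. So 107^(-1) ≡ 54 mod 109. Verify: 107 × 54 = 5778 ≡ 1 mod 109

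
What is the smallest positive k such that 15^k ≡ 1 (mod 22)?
Powers of 15 mod 22: 15^1≡15, 15^2≡5, 15^3≡9, 15^4≡3, 15^5≡1. So the order of 15 is 5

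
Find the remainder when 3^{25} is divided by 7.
By Fermat: 3^{6} ≡ 1 (mod 7). 25 = 4×6 + 1. So 3^{25} ≡ 3^{1} ≡ 3 (mod 7)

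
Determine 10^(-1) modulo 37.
Since 37 is prime, by Fermat 10^(-1) ≡ 10^{35} ≡ 26 (mod 37). Verify: 10 × 26 = 260 ≡ 1 (mod 37)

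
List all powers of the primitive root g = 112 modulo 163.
112^1, 112^2, ..., 112^{162} mod 163: [112, 156, 31, 49, 109, 146, 52, 119, 125, 145, 103, 126, 94, 96, 157, 143, 42, 140, 32, 161, 102, 14, 101, 65, 108, 34, 59, 88, 76, 36, 120, 74, 138, 134, 12, 40, 79, 46, 99, 4, 122, 135, 124, 33, 110, 95, 45, 150, 11, 91, 86, 15, 50, 58, 139, 83, 5, 71, 128, 155, 82, 56, 78, 97, 106, 136, 73, 26, 141, 144, 154, 133, 63, 47, 48, 160, 153, 21, 70, 16, 162, 51, 7, 132, 114, 54, 17, 111, 44, 38, 18, 60, 37, 69, 67, 6, 20, 121, 23, 131, 2, 61, 149, 62, 98, 55, 129, 104, 75, 87, 127, 43, 89, 25, 29, 151, 123, 84, 117, 64, 159, 41, 28, 39, 130, 53, 68, 118, 13, 152, 72, 77, 148, 113, 105, 24, 80, 158, 92, 35, 8, 81, 107, 85, 66, 57, 27, 90, 137, 22, 19, 9, 30, 100, 116, 115, 3, 10, 142, 93, 147, 1]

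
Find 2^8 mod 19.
By repeated squaring mod 19: 2^{1}≡2, 2^{2}≡4, 2^{4}≡16, 2^{8}≡9. So 2^{8} ≡ 9 mod 19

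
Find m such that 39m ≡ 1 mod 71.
Since 71 is prime, by Fermat 39^(-1) ≡ 39^{69} ≡ 51 mod 71. Verify: 39 × 51 = 1989 ≡ 1 mod 71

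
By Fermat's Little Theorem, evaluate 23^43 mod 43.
By Fermat: 23^{42} ≡ 1 (mod 43). So 23^{43} = 23^{42} · 23^{1} ≡ 23^{1} ≡ 23 (mod 43)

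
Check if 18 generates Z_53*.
ord_53(18) divides 52. For each prime q|52: 18^{26}≡52, 18^{4}≡36, none ≡ 1. So 18 has order 52 and is a primitive root mod 53.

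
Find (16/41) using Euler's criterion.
(16/41) = 16^{20} mod 41 = 1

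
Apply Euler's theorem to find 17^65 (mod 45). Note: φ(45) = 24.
By Euler: 17^{24} ≡ 1 (mod 45) since gcd(17, 45) = 1. 65 = 2×24 + 17. So 17^{65} ≡ 17^{17} ≡ 17 (mod 45)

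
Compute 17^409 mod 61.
Using Fermat: 17^{60} ≡ 1 (mod 61). 409 ≡ 49 (mod 60). So 17^{409} ≡ 17^{49} ≡ 10 (mod 61)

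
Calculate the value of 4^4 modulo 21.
4^{4} = 256 ≡ 4 mod 21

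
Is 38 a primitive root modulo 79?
38^{13} ≡ 1 (mod 79) and 13 < 78, so ord_79(38) = 13 ≠ 78 and 38 is not a primitive root.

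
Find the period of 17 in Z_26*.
Powers of 17 mod 26: 17^1≡17, 17^2≡3, 17^3≡25, 17^4≡9, 17^5≡23, 17^6≡1. ord_26(17) = 6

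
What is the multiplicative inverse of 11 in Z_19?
Since 19 is prime, by Fermat 11^(-1) ≡ 11^{17} ≡ 7 mod 19. Verify: 11 × 7 = 77 ≡ 1 mod 19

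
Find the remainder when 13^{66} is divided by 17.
By Fermat: 13^{16} ≡ 1 (mod 17). 66 = 4×16 + 2. So 13^{66} ≡ 13^{2} ≡ 16 (mod 17)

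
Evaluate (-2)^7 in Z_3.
Using Fermat: (-2)^{2} ≡ 1 mod 3. 7 ≡ 1 mod 2. So (-2)^{7} ≡ (-2)^{1} ≡ 1 mod 3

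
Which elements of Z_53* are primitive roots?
There are φ(52) = 24 primitive roots mod 53: {2, 3, 5, 8, 12, 14, 18, 19, 20, 21, 22, 26, 27, 31, 32, 33, 34, 35, 39, 41, 45, 48, 50, 51}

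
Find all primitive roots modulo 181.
There are φ(180) = 48 primitive roots mod 181: {2, 10, 18, 21, 23, 24, 28, 41, 47, 50, 53, 54, 57, 58, 63, 66, 69, 76, 77, 78, 83, 84, 85, 90, 91, 96, 97, 98, 103, 104, 105, 112, 115, 118, 123, 124, 127, 128, 131, 134, 140, 153, 157, 158, 160, 163, 171, 179}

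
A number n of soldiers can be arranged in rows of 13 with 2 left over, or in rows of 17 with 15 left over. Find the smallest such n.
M = 13 × 17 = 221. M₁ = 17, y₁ ≡ 10 (mod 13). M₂ = 13, y₂ ≡ 4 (mod 17). n = 2×17×10 + 15×13×4 ≡ 15 (mod 221)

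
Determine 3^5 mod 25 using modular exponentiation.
By repeated squaring (mod 25): 3^{1}≡3, 3^{2}≡9, 3^{4}≡6. Then 3^{5} = 3^{4+1} ≡ 6 × 3 ≡ 18 (mod 25)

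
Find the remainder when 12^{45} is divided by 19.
By Fermat: 12^{18} ≡ 1 (mod 19). 45 = 2×18 + 9. So 12^{45} ≡ 12^{9} ≡ 18 (mod 19)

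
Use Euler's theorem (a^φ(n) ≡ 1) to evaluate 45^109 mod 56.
By Euler: 45^{24} ≡ 1 mod 56 since gcd(45, 56) = 1. 109 = 4×24 + 13. So 45^{109} ≡ 45^{13} ≡ 45 mod 56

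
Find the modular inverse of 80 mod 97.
Since 97 is prime, by Fermat 80^(-1) ≡ 80^{95} ≡ 57 (mod 97). Verify: 80 × 57 = 4560 ≡ 1 (mod 97)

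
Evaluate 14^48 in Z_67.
By repeated squaring mod 67: 14^{1}≡14, 14^{2}≡62, 14^{4}≡25, 14^{8}≡22, 14^{16}≡15, 14^{32}≡24. Then 14^{48} = 14^{32+16} ≡ 24 × 15 ≡ 25 mod 67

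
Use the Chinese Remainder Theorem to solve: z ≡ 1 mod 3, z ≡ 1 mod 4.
M = 3 × 4 = 12. M₁ = 4, y₁ ≡ 1 mod 3. M₂ = 3, y₂ ≡ 3 mod 4. z = 1×4×1 + 1×3×3 ≡ 1 mod 12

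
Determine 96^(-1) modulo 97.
Since 97 is prime, by Fermat 96^(-1) ≡ 96^{95} ≡ 96 (mod 97). Verify: 96 × 96 = 9216 ≡ 1 (mod 97)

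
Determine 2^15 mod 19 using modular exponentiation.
By repeated squaring (mod 19): 2^{1}≡2, 2^{2}≡4, 2^{4}≡16, 2^{8}≡9. Then 2^{15} = 2^{8+4+2+1} ≡ 9 × 16 × 4 × 2 ≡ 12 (mod 19)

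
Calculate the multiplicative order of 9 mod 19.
Powers of 9 mod 19: 9^1≡9, 9^2≡5, 9^3≡7, 9^4≡6, 9^5≡16, 9^6≡11, 9^7≡4, 9^8≡17, 9^9≡1. ord_19(9) = 9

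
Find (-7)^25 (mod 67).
By repeated squaring (mod 67): (-7)^{1}≡60, (-7)^{2}≡49, (-7)^{4}≡56, (-7)^{8}≡54, (-7)^{16}≡35. Then (-7)^{25} = (-7)^{16+8+1} ≡ 35 × 54 × 60 ≡ 36 (mod 67)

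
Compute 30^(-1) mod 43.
Since 43 is prime, by Fermat 30^(-1) ≡ 30^{41} ≡ 33 mod 43. Verify: 30 × 33 = 990 ≡ 1 mod 43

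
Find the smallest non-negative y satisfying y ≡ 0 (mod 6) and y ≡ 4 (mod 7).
M = 6 × 7 = 42. M₁ = 7, y₁ ≡ 1 (mod 6). M₂ = 6, y₂ ≡ 6 (mod 7). y = 0×7×1 + 4×6×6 ≡ 18 (mod 42)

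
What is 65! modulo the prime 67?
(66)! = (65)! × (66) ≡ -1 (mod 67). So (65)! ≡ -1 × (66)^(-1) ≡ (-1)×(-1) = 1 (mod 67)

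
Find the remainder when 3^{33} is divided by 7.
By Fermat: 3^{6} ≡ 1 (mod 7). 33 = 5×6 + 3. So 3^{33} ≡ 3^{3} ≡ 6 (mod 7)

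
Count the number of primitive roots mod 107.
There are φ(107-1) = φ(106) = 52 primitive roots modulo 107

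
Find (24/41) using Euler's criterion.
(24/41) = 24^{20} mod 41 = -1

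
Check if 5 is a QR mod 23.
By Euler's criterion: 5^{11} ≡ 22 (mod 23). Since this equals -1 (≡ 22), 5 is not a QR.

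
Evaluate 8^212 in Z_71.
Using Fermat: 8^{70} ≡ 1 mod 71. 212 ≡ 2 mod 70. So 8^{212} ≡ 8^{2} ≡ 64 mod 71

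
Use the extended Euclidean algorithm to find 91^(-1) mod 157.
Extended GCD: 91(-69) + 157(40) = 1. So 91^(-1) ≡ -69 ≡ 88 mod 157. Verify: 91 × 88 = 8008 ≡ 1 mod 157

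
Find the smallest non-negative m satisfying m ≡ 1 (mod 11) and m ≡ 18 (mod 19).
M = 11 × 19 = 209. M₁ = 19, y₁ ≡ 7 (mod 11). M₂ = 11, y₂ ≡ 7 (mod 19). m = 1×19×7 + 18×11×7 ≡ 56 (mod 209)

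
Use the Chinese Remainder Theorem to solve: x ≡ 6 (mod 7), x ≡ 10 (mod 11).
M = 7 × 11 = 77. M₁ = 11, y₁ ≡ 2 (mod 7). M₂ = 7, y₂ ≡ 8 (mod 11). x = 6×11×2 + 10×7×8 ≡ 76 (mod 77)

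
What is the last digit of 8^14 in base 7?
Using Fermat: 8^{6} ≡ 1 (mod 7). 14 ≡ 2 (mod 6). So 8^{14} ≡ 8^{2} ≡ 1 (mod 7)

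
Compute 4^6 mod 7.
Using Fermat: 4^{6} ≡ 1 (mod 7). 6 ≡ 0 (mod 6). So 4^{6} ≡ 4^{0} ≡ 1 (mod 7)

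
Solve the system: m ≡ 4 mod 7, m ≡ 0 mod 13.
M = 7 × 13 = 91. M₁ = 13, y₁ ≡ 6 mod 7. M₂ = 7, y₂ ≡ 2 mod 13. m = 4×13×6 + 0×7×2 ≡ 39 mod 91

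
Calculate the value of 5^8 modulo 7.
Using Fermat: 5^{6} ≡ 1 mod 7. 8 ≡ 2 mod 6. So 5^{8} ≡ 5^{2} ≡ 4 mod 7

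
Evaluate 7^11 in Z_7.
By repeated squaring (mod 7): 7^{1}≡0, 7^{2}≡0, 7^{4}≡0, 7^{8}≡0. Then 7^{11} = 7^{8+2+1} ≡ 0 × 0 × 0 ≡ 0 (mod 7)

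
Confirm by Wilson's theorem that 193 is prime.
(192)! mod 193 = 192. Since this equals -1 mod 193, Wilson confirms 193 is prime.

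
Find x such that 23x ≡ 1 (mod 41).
Since 41 is prime, by Fermat 23^(-1) ≡ 23^{39} ≡ 25 (mod 41). Verify: 23 × 25 = 575 ≡ 1 (mod 41)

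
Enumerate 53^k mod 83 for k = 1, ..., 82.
53^1, 53^2, ..., 53^{82} mod 83: [53, 70, 58, 3, 76, 44, 8, 9, 62, 49, 24, 27, 20, 64, 72, 81, 60, 26, 50, 77, 14, 78, 67, 65, 42, 68, 35, 29, 43, 38, 22, 4, 46, 31, 66, 12, 55, 10, 32, 36, 82, 30, 13, 25, 80, 7, 39, 75, 74, 21, 34, 59, 56, 63, 19, 11, 2, 23, 57, 33, 6, 69, 5, 16, 18, 41, 15, 48, 54, 40, 45, 61, 79, 37, 52, 17, 71, 28, 73, 51, 47, 1]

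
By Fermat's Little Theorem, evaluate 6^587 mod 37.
By Fermat: 6^{36} ≡ 1 (mod 37). 587 ≡ 11 (mod 36). So 6^{587} ≡ 6^{11} ≡ 31 (mod 37)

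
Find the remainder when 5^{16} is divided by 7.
By Fermat: 5^{6} ≡ 1 (mod 7). 16 = 2×6 + 4. So 5^{16} ≡ 5^{4} ≡ 2 (mod 7)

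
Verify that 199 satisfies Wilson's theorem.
(198)! mod 199 = 198. Since this equals -1 mod 199, Wilson confirms 199 is prime.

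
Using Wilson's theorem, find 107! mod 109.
(108)! = (107)! × (108) ≡ -1 mod 109. So (107)! ≡ -1 × (108)^(-1) ≡ (-1)×(-1) = 1 mod 109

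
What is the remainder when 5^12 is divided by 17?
By repeated squaring mod 17: 5^{1}≡5, 5^{2}≡8, 5^{4}≡13, 5^{8}≡16. Then 5^{12} = 5^{8+4} ≡ 16 × 13 ≡ 4 mod 17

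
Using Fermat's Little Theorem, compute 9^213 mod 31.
By Fermat: 9^{30} ≡ 1 (mod 31). 213 ≡ 3 (mod 30). So 9^{213} ≡ 9^{3} ≡ 16 (mod 31)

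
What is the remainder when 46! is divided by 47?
By Wilson's theorem, (46)! ≡ -1 ≡ 46 (mod 47)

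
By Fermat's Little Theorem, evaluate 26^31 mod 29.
By Fermat: 26^{28} ≡ 1 (mod 29). So 26^{31} = 26^{28} · 26^{3} ≡ 26^{3} ≡ 2 (mod 29)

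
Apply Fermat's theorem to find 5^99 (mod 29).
By Fermat: 5^{28} ≡ 1 (mod 29). 99 = 3×28 + 15. So 5^{99} ≡ 5^{15} ≡ 5 (mod 29)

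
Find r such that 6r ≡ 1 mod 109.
Since 109 is prime, by Fermat 6^(-1) ≡ 6^{107} ≡ 91 mod 109. Verify: 6 × 91 = 546 ≡ 1 mod 109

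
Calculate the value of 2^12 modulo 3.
Using Fermat: 2^{2} ≡ 1 (mod 3). 12 ≡ 0 (mod 2). So 2^{12} ≡ 2^{0} ≡ 1 (mod 3)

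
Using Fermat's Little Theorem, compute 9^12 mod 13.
By Fermat's Little Theorem, 9^{12} ≡ 1 (mod 13) since 13 is prime and gcd(9, 13) = 1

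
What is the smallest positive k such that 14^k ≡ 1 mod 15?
Powers of 14 mod 15: 14^1≡14, 14^2≡1. So the order of 14 is 2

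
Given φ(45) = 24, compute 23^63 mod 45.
By Euler: 23^{24} ≡ 1 (mod 45) since gcd(23, 45) = 1. 63 = 2×24 + 15. So 23^{63} ≡ 23^{15} ≡ 17 (mod 45)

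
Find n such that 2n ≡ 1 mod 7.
Since 7 is prime, by Fermat 2^(-1) ≡ 2^{5} ≡ 4 mod 7. Verify: 2 × 4 = 8 ≡ 1 mod 7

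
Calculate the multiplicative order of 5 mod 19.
Powers of 5 mod 19: 5^1≡5, 5^2≡6, 5^3≡11, 5^4≡17, 5^5≡9, 5^6≡7, 5^7≡16, 5^8≡4, 5^9≡1. ord_19(5) = 9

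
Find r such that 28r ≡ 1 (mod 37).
Since 37 is prime, by Fermat 28^(-1) ≡ 28^{35} ≡ 4 (mod 37). Verify: 28 × 4 = 112 ≡ 1 (mod 37)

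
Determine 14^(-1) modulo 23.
Since 23 is prime, by Fermat 14^(-1) ≡ 14^{21} ≡ 5 (mod 23). Verify: 14 × 5 = 70 ≡ 1 (mod 23)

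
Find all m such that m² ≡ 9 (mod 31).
The square roots of 9 mod 31 are 28 and 3. Verify: 28² = 784 ≡ 9 (mod 31)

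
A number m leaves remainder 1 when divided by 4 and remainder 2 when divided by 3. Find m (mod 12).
M = 4 × 3 = 12. M₁ = 3, y₁ ≡ 3 (mod 4). M₂ = 4, y₂ ≡ 1 (mod 3). m = 1×3×3 + 2×4×1 ≡ 5 (mod 12)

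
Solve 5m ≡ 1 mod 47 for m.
Since 47 is prime, by Fermat 5^(-1) ≡ 5^{45} ≡ 19 mod 47. Verify: 5 × 19 = 95 ≡ 1 mod 47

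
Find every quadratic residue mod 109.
Squares in Z_109*: {1, 3, 4, 5, 7, 9, 12, 15, 16, 20, 21, 22, 25, 26, 27, 28, 29, 31, 34, 35, 36, 38, 43, 45, 46, 48, 49, 60, 61, 63, 64, 66, 71, 73, 74, 75, 78, 80, 81, 82, 83, 84, 87, 88, 89, 93, 94, 97, 100, 102, 104, 105, 106, 108}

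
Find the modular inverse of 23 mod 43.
Since 43 is prime, by Fermat 23^(-1) ≡ 23^{41} ≡ 15 (mod 43). Verify: 23 × 15 = 345 ≡ 1 (mod 43)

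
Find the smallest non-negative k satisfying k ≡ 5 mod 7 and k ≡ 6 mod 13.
M = 7 × 13 = 91. M₁ = 13, y₁ ≡ 6 mod 7. M₂ = 7, y₂ ≡ 2 mod 13. k = 5×13×6 + 6×7×2 ≡ 19 mod 91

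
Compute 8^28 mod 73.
By repeated squaring (mod 73): 8^{1}≡8, 8^{2}≡64, 8^{4}≡8, 8^{8}≡64, 8^{16}≡8. Then 8^{28} = 8^{16+8+4} ≡ 8 × 64 × 8 ≡ 8 (mod 73)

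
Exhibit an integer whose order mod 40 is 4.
3 has order 4 mod 40 since 3^{4} ≡ 1 (mod 40) and no smaller power works.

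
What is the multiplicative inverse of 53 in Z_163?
Since 163 is prime, by Fermat 53^(-1) ≡ 53^{161} ≡ 40 mod 163. Verify: 53 × 40 = 2120 ≡ 1 mod 163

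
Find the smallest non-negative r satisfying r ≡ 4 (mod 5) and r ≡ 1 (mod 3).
M = 5 × 3 = 15. M₁ = 3, y₁ ≡ 2 (mod 5). M₂ = 5, y₂ ≡ 2 (mod 3). r = 4×3×2 + 1×5×2 ≡ 4 (mod 15)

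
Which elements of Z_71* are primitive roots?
There are φ(70) = 24 primitive roots mod 71: {7, 11, 13, 21, 22, 28, 31, 33, 35, 42, 44, 47, 52, 53, 55, 56, 59, 61, 62, 63, 65, 67, 68, 69}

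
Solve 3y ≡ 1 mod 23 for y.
Since 23 is prime, by Fermat 3^(-1) ≡ 3^{21} ≡ 8 mod 23. Verify: 3 × 8 = 24 ≡ 1 mod 23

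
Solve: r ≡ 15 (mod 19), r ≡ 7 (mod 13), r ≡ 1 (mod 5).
M = 19 × 13 × 5 = 1235. M₁ = 65, y₁ ≡ 12 (mod 19). M₂ = 95, y₂ ≡ 10 (mod 13). M₃ = 247, y₃ ≡ 3 (mod 5). r = 15×65×12 + 7×95×10 + 1×247×3 ≡ 566 (mod 1235)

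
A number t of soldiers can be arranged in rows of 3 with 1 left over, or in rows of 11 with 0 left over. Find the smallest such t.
M = 3 × 11 = 33. M₁ = 11, y₁ ≡ 2 mod 3. M₂ = 3, y₂ ≡ 4 mod 11. t = 1×11×2 + 0×3×4 ≡ 22 mod 33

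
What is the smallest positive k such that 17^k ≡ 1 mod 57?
Powers of 17 mod 57: 17^1≡17, 17^2≡4, 17^3≡11, 17^4≡16, 17^5≡44, 17^6≡7, 17^7≡5, 17^8≡28, 17^9≡20, 17^10≡55, 17^11≡23, 17^12≡49, 17^13≡35, 17^14≡25, 17^15≡26, 17^16≡43, 17^17≡47, 17^18≡1. So the order of 17 is 18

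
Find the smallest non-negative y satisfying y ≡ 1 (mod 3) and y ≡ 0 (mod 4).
M = 3 × 4 = 12. M₁ = 4, y₁ ≡ 1 (mod 3). M₂ = 3, y₂ ≡ 3 (mod 4). y = 1×4×1 + 0×3×3 ≡ 4 (mod 12)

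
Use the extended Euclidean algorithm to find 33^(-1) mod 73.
Extended GCD: 33(31) + 73(-14) = 1. So 33^(-1) ≡ 31 mod 73. Verify: 33 × 31 = 1023 ≡ 1 mod 73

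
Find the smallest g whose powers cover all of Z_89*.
g = 3. For each prime q|88: 3^{44}≡88, 3^{8}≡64, none ≡ 1, so ord_89(3) = 88 and 3 is a primitive root.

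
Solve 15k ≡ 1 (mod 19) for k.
Since 19 is prime, by Fermat 15^(-1) ≡ 15^{17} ≡ 14 (mod 19). Verify: 15 × 14 = 210 ≡ 1 (mod 19)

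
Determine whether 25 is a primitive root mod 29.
25^{7} ≡ 1 mod 29 and 7 < 28, so ord_29(25) = 7 ≠ 28 and 25 is not a primitive root.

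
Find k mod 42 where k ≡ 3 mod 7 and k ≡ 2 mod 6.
M = 7 × 6 = 42. M₁ = 6, y₁ ≡ 6 mod 7. M₂ = 7, y₂ ≡ 1 mod 6. k = 3×6×6 + 2×7×1 ≡ 38 mod 42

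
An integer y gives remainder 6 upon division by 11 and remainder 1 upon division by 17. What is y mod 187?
M = 11 × 17 = 187. M₁ = 17, y₁ ≡ 2 mod 11. M₂ = 11, y₂ ≡ 14 mod 17. y = 6×17×2 + 1×11×14 ≡ 171 mod 187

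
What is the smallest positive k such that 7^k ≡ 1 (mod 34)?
Powers of 7 mod 34: 7^1≡7, 7^2≡15, 7^3≡3, 7^4≡21, 7^5≡11, 7^6≡9, 7^7≡29, 7^8≡33, 7^9≡27, 7^10≡19, 7^11≡31, 7^12≡13, 7^13≡23, 7^14≡25, 7^15≡5, 7^16≡1. ord_34(7) = 16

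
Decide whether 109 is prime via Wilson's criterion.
(108)! mod 109 = 108. Since 108 ≡ -1 (mod 109), 109 is prime.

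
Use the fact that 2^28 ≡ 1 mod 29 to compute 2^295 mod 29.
By Fermat: 2^{28} ≡ 1 mod 29. 295 ≡ 15 mod 28. So 2^{295} ≡ 2^{15} ≡ 27 mod 29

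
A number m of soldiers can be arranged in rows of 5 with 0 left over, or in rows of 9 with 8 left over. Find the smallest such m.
M = 5 × 9 = 45. M₁ = 9, y₁ ≡ 4 mod 5. M₂ = 5, y₂ ≡ 2 mod 9. m = 0×9×4 + 8×5×2 ≡ 35 mod 45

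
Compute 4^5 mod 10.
By repeated squaring mod 10: 4^{1}≡4, 4^{2}≡6, 4^{4}≡6. Then 4^{5} = 4^{4+1} ≡ 6 × 4 ≡ 4 mod 10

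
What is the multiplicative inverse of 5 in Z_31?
Since 31 is prime, by Fermat 5^(-1) ≡ 5^{29} ≡ 25 (mod 31). Verify: 5 × 25 = 125 ≡ 1 (mod 31)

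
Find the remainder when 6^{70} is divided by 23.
By Fermat: 6^{22} ≡ 1 mod 23. 70 = 3×22 + 4. So 6^{70} ≡ 6^{4} ≡ 8 mod 23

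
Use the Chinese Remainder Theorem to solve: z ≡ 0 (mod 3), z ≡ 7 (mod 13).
M = 3 × 13 = 39. M₁ = 13, y₁ ≡ 1 (mod 3). M₂ = 3, y₂ ≡ 9 (mod 13). z = 0×13×1 + 7×3×9 ≡ 33 (mod 39)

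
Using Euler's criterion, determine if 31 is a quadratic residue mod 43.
By Euler's criterion: 31^{21} ≡ 1 (mod 43). Since this equals 1, 31 is a QR.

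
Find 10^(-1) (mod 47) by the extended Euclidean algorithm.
Extended GCD: 10(-14) + 47(3) = 1. So 10^(-1) ≡ -14 ≡ 33 (mod 47). Verify: 10 × 33 = 330 ≡ 1 (mod 47)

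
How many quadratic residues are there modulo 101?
Exactly half the non-zero residues mod a prime are QRs: (101-1)/2 = 50.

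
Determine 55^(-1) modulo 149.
Since 149 is prime, by Fermat 55^(-1) ≡ 55^{147} ≡ 84 mod 149. Verify: 55 × 84 = 4620 ≡ 1 mod 149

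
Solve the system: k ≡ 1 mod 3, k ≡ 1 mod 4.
M = 3 × 4 = 12. M₁ = 4, y₁ ≡ 1 mod 3. M₂ = 3, y₂ ≡ 3 mod 4. k = 1×4×1 + 1×3×3 ≡ 1 mod 12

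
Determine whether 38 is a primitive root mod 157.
ord_157(38) divides 156. For each prime q|156: 38^{78}≡156, 38^{52}≡12, 38^{12}≡108, none ≡ 1. So 38 has order 156 and is a primitive root mod 157.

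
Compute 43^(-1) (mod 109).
Since 109 is prime, by Fermat 43^(-1) ≡ 43^{107} ≡ 71 (mod 109). Verify: 43 × 71 = 3053 ≡ 1 (mod 109)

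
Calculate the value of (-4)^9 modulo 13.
By repeated squaring mod 13: (-4)^{1}≡9, (-4)^{2}≡3, (-4)^{4}≡9, (-4)^{8}≡3. Then (-4)^{9} = (-4)^{8+1} ≡ 3 × 9 ≡ 1 mod 13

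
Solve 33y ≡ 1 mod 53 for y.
Since 53 is prime, by Fermat 33^(-1) ≡ 33^{51} ≡ 45 mod 53. Verify: 33 × 45 = 1485 ≡ 1 mod 53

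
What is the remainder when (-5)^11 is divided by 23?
By repeated squaring mod 23: (-5)^{1}≡18, (-5)^{2}≡2, (-5)^{4}≡4, (-5)^{8}≡16. Then (-5)^{11} = (-5)^{8+2+1} ≡ 16 × 2 × 18 ≡ 1 mod 23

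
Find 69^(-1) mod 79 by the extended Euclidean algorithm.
Extended GCD: 69(-8) + 79(7) = 1. So 69^(-1) ≡ -8 ≡ 71 mod 79. Verify: 69 × 71 = 4899 ≡ 1 mod 79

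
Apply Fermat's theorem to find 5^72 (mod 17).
By Fermat: 5^{16} ≡ 1 (mod 17). 72 = 4×16 + 8. So 5^{72} ≡ 5^{8} ≡ 16 (mod 17)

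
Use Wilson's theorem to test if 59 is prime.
(58)! mod 59 = 58. Since 58 ≡ -1 mod 59, 59 is prime.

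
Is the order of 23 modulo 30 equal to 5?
Powers of 23 mod 30: 23^1≡23, 23^2≡19, 23^3≡17, 23^4≡1. Already 23^4≡1, so the order is 4 < 5. No, the actual order is 4.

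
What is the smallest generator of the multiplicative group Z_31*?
g = 3. For each prime q|30: 3^{15}≡30, 3^{10}≡25, 3^{6}≡16, none ≡ 1, so ord_31(3) = 30 and 3 is a primitive root.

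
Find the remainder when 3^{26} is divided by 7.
By Fermat: 3^{6} ≡ 1 (mod 7). 26 = 4×6 + 2. So 3^{26} ≡ 3^{2} ≡ 2 (mod 7)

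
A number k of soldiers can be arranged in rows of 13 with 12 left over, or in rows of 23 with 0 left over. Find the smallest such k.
M = 13 × 23 = 299. M₁ = 23, y₁ ≡ 4 mod 13. M₂ = 13, y₂ ≡ 16 mod 23. k = 12×23×4 + 0×13×16 ≡ 207 mod 299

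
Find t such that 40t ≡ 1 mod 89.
Since 89 is prime, by Fermat 40^(-1) ≡ 40^{87} ≡ 69 mod 89. Verify: 40 × 69 = 2760 ≡ 1 mod 89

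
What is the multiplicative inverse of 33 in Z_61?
Since 61 is prime, by Fermat 33^(-1) ≡ 33^{59} ≡ 37 mod 61. Verify: 33 × 37 = 1221 ≡ 1 mod 61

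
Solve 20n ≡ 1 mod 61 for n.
Since 61 is prime, by Fermat 20^(-1) ≡ 20^{59} ≡ 58 mod 61. Verify: 20 × 58 = 1160 ≡ 1 mod 61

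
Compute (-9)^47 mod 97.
By repeated squaring mod 97: (-9)^{1}≡88, (-9)^{2}≡81, (-9)^{4}≡62, (-9)^{8}≡61, (-9)^{16}≡35, (-9)^{32}≡61. Then (-9)^{47} = (-9)^{32+8+4+2+1} ≡ 61 × 61 × 62 × 81 × 88 ≡ 43 mod 97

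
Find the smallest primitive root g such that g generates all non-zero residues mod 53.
g = 2. For each prime q|52: 2^{26}≡52, 2^{4}≡16, none ≡ 1, so ord_53(2) = 52 and 2 is a primitive root.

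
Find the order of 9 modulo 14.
Powers of 9 mod 14: 9^1≡9, 9^2≡11, 9^3≡1. Order = 3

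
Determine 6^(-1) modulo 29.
Since 29 is prime, by Fermat 6^(-1) ≡ 6^{27} ≡ 5 mod 29. Verify: 6 × 5 = 30 ≡ 1 mod 29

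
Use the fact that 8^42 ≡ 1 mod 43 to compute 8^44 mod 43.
By Fermat: 8^{42} ≡ 1 mod 43. So 8^{44} = 8^{42} · 8^{2} ≡ 8^{2} ≡ 21 mod 43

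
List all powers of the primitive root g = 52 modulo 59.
52^1, 52^2, ..., 52^{58} mod 59: [52, 49, 11, 41, 8, 3, 38, 29, 33, 5, 24, 9, 55, 28, 40, 15, 13, 27, 47, 25, 2, 45, 39, 22, 23, 16, 6, 17, 58, 7, 10, 48, 18, 51, 56, 21, 30, 26, 54, 35, 50, 4, 31, 19, 44, 46, 32, 12, 34, 57, 14, 20, 37, 36, 43, 53, 42, 1]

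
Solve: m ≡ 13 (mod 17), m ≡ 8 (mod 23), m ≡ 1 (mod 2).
M = 17 × 23 × 2 = 782. M₁ = 46, y₁ ≡ 10 (mod 17). M₂ = 34, y₂ ≡ 21 (mod 23). M₃ = 391, y₃ ≡ 1 (mod 2). m = 13×46×10 + 8×34×21 + 1×391×1 ≡ 353 (mod 782)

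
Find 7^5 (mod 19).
By repeated squaring (mod 19): 7^{1}≡7, 7^{2}≡11, 7^{4}≡7. Then 7^{5} = 7^{4+1} ≡ 7 × 7 ≡ 11 (mod 19)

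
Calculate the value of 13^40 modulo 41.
Using Fermat: 13^{40} ≡ 1 (mod 41). 40 ≡ 0 (mod 40). So 13^{40} ≡ 13^{0} ≡ 1 (mod 41)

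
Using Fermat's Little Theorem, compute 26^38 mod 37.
By Fermat: 26^{36} ≡ 1 mod 37. So 26^{38} = 26^{36} · 26^{2} ≡ 26^{2} ≡ 10 mod 37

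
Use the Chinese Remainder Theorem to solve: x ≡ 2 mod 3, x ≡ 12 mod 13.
M = 3 × 13 = 39. M₁ = 13, y₁ ≡ 1 mod 3. M₂ = 3, y₂ ≡ 9 mod 13. x = 2×13×1 + 12×3×9 ≡ 38 mod 39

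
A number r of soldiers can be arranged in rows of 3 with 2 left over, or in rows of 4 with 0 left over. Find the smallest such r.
M = 3 × 4 = 12. M₁ = 4, y₁ ≡ 1 (mod 3). M₂ = 3, y₂ ≡ 3 (mod 4). r = 2×4×1 + 0×3×3 ≡ 8 (mod 12)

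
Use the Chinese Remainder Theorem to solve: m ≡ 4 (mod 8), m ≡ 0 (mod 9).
M = 8 × 9 = 72. M₁ = 9, y₁ ≡ 1 (mod 8). M₂ = 8, y₂ ≡ 8 (mod 9). m = 4×9×1 + 0×8×8 ≡ 36 (mod 72)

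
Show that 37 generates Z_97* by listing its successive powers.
37^1, 37^2, ..., 37^{96} mod 97: [37, 11, 19, 24, 15, 70, 68, 91, 69, 31, 80, 50, 7, 65, 77, 36, 71, 8, 5, 88, 55, 95, 23, 75, 59, 49, 67, 54, 58, 12, 56, 35, 34, 94, 83, 64, 40, 25, 52, 81, 87, 18, 84, 4, 51, 44, 76, 96, 60, 86, 78, 73, 82, 27, 29, 6, 28, 66, 17, 47, 90, 32, 20, 61, 26, 89, 92, 9, 42, 2, 74, 22, 38, 48, 30, 43, 39, 85, 41, 62, 63, 3, 14, 33, 57, 72, 45, 16, 10, 79, 13, 93, 46, 53, 21, 1]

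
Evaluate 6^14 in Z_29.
By repeated squaring (mod 29): 6^{1}≡6, 6^{2}≡7, 6^{4}≡20, 6^{8}≡23. Then 6^{14} = 6^{8+4+2} ≡ 23 × 20 × 7 ≡ 1 (mod 29)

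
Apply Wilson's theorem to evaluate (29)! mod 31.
(30)! = (29)! × (30) ≡ -1 (mod 31). So (29)! ≡ -1 × (30)^(-1) ≡ (-1)×(-1) = 1 (mod 31)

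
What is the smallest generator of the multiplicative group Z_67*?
g = 2. Powers: [2, 4, 8, 16, 32, 64, 61, 55, 43, 19, ...] generates all 66 non-zero residues.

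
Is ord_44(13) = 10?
Powers of 13 mod 44: 13^1≡13, 13^2≡37, 13^3≡41, 13^4≡5, 13^5≡21, 13^6≡9, 13^7≡29, 13^8≡25, 13^9≡17, 13^10≡1. First k with 13^k≡1 is k=10. Yes, ord_44(13) = 10.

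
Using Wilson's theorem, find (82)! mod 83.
By Wilson's theorem, (82)! ≡ -1 ≡ 82 mod 83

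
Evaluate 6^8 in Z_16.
By repeated squaring (mod 16): 6^{1}≡6, 6^{2}≡4, 6^{4}≡0, 6^{8}≡0. So 6^{8} ≡ 0 (mod 16)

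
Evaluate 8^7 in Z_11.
By repeated squaring mod 11: 8^{1}≡8, 8^{2}≡9, 8^{4}≡4. Then 8^{7} = 8^{4+2+1} ≡ 4 × 9 × 8 ≡ 2 mod 11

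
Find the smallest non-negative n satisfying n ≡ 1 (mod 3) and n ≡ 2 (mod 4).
M = 3 × 4 = 12. M₁ = 4, y₁ ≡ 1 (mod 3). M₂ = 3, y₂ ≡ 3 (mod 4). n = 1×4×1 + 2×3×3 ≡ 10 (mod 12)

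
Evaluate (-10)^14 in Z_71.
By repeated squaring (mod 71): (-10)^{1}≡61, (-10)^{2}≡29, (-10)^{4}≡60, (-10)^{8}≡50. Then (-10)^{14} = (-10)^{8+4+2} ≡ 50 × 60 × 29 ≡ 25 (mod 71)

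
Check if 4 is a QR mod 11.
By Euler's criterion: 4^{5} ≡ 1 mod 11. Since this equals 1, 4 is a QR.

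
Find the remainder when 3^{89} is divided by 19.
By Fermat: 3^{18} ≡ 1 (mod 19). 89 = 4×18 + 17. So 3^{89} ≡ 3^{17} ≡ 13 (mod 19)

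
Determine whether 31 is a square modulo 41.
By Euler's criterion: 31^{20} ≡ 1 mod 41. Since this equals 1, 31 is a QR.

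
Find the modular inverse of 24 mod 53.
Since 53 is prime, by Fermat 24^(-1) ≡ 24^{51} ≡ 42 mod 53. Verify: 24 × 42 = 1008 ≡ 1 mod 53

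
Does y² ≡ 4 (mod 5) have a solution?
By Euler's criterion: 4^{2} ≡ 1 (mod 5). Since this equals 1, 4 is a QR.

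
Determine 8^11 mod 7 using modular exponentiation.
Using Fermat: 8^{6} ≡ 1 (mod 7). 11 ≡ 5 (mod 6). So 8^{11} ≡ 8^{5} ≡ 1 (mod 7)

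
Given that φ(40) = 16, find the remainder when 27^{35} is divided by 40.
By Euler: 27^{16} ≡ 1 mod 40 since gcd(27, 40) = 1. 35 = 2×16 + 3. So 27^{35} ≡ 27^{3} ≡ 3 mod 40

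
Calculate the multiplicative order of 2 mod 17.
Powers of 2 mod 17: 2^1≡2, 2^2≡4, 2^3≡8, 2^4≡16, 2^5≡15, 2^6≡13, 2^7≡9, 2^8≡1. ord_17(2) = 8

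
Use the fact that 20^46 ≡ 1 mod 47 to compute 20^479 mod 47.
By Fermat: 20^{46} ≡ 1 mod 47. 479 ≡ 19 mod 46. So 20^{479} ≡ 20^{19} ≡ 43 mod 47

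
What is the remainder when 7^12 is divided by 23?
By repeated squaring mod 23: 7^{1}≡7, 7^{2}≡3, 7^{4}≡9, 7^{8}≡12. Then 7^{12} = 7^{8+4} ≡ 12 × 9 ≡ 16 mod 23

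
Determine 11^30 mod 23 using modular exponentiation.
Using Fermat: 11^{22} ≡ 1 mod 23. 30 ≡ 8 mod 22. So 11^{30} ≡ 11^{8} ≡ 8 mod 23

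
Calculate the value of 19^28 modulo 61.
By repeated squaring mod 61: 19^{1}≡19, 19^{2}≡56, 19^{4}≡25, 19^{8}≡15, 19^{16}≡42. Then 19^{28} = 19^{16+8+4} ≡ 42 × 15 × 25 ≡ 12 mod 61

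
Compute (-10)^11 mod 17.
By repeated squaring (mod 17): (-10)^{1}≡7, (-10)^{2}≡15, (-10)^{4}≡4, (-10)^{8}≡16. Then (-10)^{11} = (-10)^{8+2+1} ≡ 16 × 15 × 7 ≡ 14 (mod 17)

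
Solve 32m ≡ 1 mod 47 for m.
Since 47 is prime, by Fermat 32^(-1) ≡ 32^{45} ≡ 25 mod 47. Verify: 32 × 25 = 800 ≡ 1 mod 47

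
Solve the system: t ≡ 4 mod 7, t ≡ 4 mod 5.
M = 7 × 5 = 35. M₁ = 5, y₁ ≡ 3 mod 7. M₂ = 7, y₂ ≡ 3 mod 5. t = 4×5×3 + 4×7×3 ≡ 4 mod 35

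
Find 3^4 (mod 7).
3^{4} = 81 ≡ 4 (mod 7)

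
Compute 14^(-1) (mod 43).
Since 43 is prime, by Fermat 14^(-1) ≡ 14^{41} ≡ 40 (mod 43). Verify: 14 × 40 = 560 ≡ 1 (mod 43)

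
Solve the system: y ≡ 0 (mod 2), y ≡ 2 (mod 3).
M = 2 × 3 = 6. M₁ = 3, y₁ ≡ 1 (mod 2). M₂ = 2, y₂ ≡ 2 (mod 3). y = 0×3×1 + 2×2×2 ≡ 2 (mod 6)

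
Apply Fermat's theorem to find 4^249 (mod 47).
By Fermat: 4^{46} ≡ 1 (mod 47). 249 ≡ 19 (mod 46). So 4^{249} ≡ 4^{19} ≡ 9 (mod 47)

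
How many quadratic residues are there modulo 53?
For prime 53, there are (p-1)/2 = (53-1)/2 = 26 quadratic residues (excluding 0).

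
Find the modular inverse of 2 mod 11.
Since 11 is prime, by Fermat 2^(-1) ≡ 2^{9} ≡ 6 (mod 11). Verify: 2 × 6 = 12 ≡ 1 (mod 11)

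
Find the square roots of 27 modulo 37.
The square roots of 27 mod 37 are 8 and 29. Verify: 8² = 64 ≡ 27 (mod 37)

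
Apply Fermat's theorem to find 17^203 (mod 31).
By Fermat: 17^{30} ≡ 1 (mod 31). 203 ≡ 23 (mod 30). So 17^{203} ≡ 17^{23} ≡ 13 (mod 31)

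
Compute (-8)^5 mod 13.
By repeated squaring (mod 13): (-8)^{1}≡5, (-8)^{2}≡12, (-8)^{4}≡1. Then (-8)^{5} = (-8)^{4+1} ≡ 1 × 5 ≡ 5 (mod 13)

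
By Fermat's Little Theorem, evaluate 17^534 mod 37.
By Fermat: 17^{36} ≡ 1 mod 37. 534 ≡ 30 mod 36. So 17^{534} ≡ 17^{30} ≡ 11 mod 37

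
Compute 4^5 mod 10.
By repeated squaring mod 10: 4^{1}≡4, 4^{2}≡6, 4^{4}≡6. Then 4^{5} = 4^{4+1} ≡ 6 × 4 ≡ 4 mod 10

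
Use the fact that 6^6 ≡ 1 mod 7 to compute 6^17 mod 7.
By Fermat: 6^{6} ≡ 1 mod 7. 17 = 2×6 + 5. So 6^{17} ≡ 6^{5} ≡ 6 mod 7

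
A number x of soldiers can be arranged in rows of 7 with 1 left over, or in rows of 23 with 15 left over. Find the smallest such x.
M = 7 × 23 = 161. M₁ = 23, y₁ ≡ 4 mod 7. M₂ = 7, y₂ ≡ 10 mod 23. x = 1×23×4 + 15×7×10 ≡ 15 mod 161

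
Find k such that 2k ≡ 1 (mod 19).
Since 19 is prime, by Fermat 2^(-1) ≡ 2^{17} ≡ 10 (mod 19). Verify: 2 × 10 = 20 ≡ 1 (mod 19)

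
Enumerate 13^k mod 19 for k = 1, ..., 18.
13^1, 13^2, ..., 13^{18} mod 19: [13, 17, 12, 4, 14, 11, 10, 16, 18, 6, 2, 7, 15, 5, 8, 9, 3, 1]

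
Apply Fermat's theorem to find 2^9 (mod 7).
By Fermat: 2^{6} ≡ 1 (mod 7). So 2^{9} = 2^{6} · 2^{3} ≡ 2^{3} ≡ 1 (mod 7)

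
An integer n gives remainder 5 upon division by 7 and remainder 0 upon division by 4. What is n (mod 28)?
M = 7 × 4 = 28. M₁ = 4, y₁ ≡ 2 (mod 7). M₂ = 7, y₂ ≡ 3 (mod 4). n = 5×4×2 + 0×7×3 ≡ 12 (mod 28)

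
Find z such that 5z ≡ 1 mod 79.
Since 79 is prime, by Fermat 5^(-1) ≡ 5^{77} ≡ 16 mod 79. Verify: 5 × 16 = 80 ≡ 1 mod 79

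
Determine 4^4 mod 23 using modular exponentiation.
4^{4} = 256 ≡ 3 mod 23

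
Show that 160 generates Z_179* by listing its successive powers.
160^1, 160^2, ..., 160^{178} mod 179: [160, 3, 122, 9, 8, 27, 24, 81, 72, 64, 37, 13, 111, 39, 154, 117, 104, 172, 133, 158, 41, 116, 123, 169, 11, 149, 33, 89, 99, 88, 118, 85, 175, 76, 167, 49, 143, 147, 71, 83, 34, 70, 102, 31, 127, 93, 23, 100, 69, 121, 28, 5, 84, 15, 73, 45, 40, 135, 120, 47, 2, 141, 6, 65, 18, 16, 54, 48, 162, 144, 128, 74, 26, 43, 78, 129, 55, 29, 165, 87, 137, 82, 53, 67, 159, 22, 119, 66, 178, 19, 176, 57, 170, 171, 152, 155, 98, 107, 115, 142, 166, 68, 140, 25, 62, 75, 7, 46, 21, 138, 63, 56, 10, 168, 30, 146, 90, 80, 91, 61, 94, 4, 103, 12, 130, 36, 32, 108, 96, 145, 109, 77, 148, 52, 86, 156, 79, 110, 58, 151, 174, 95, 164, 106, 134, 139, 44, 59, 132, 177, 38, 173, 114, 161, 163, 125, 131, 17, 35, 51, 105, 153, 136, 101, 50, 124, 150, 14, 92, 42, 97, 126, 112, 20, 157, 60, 113, 1]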